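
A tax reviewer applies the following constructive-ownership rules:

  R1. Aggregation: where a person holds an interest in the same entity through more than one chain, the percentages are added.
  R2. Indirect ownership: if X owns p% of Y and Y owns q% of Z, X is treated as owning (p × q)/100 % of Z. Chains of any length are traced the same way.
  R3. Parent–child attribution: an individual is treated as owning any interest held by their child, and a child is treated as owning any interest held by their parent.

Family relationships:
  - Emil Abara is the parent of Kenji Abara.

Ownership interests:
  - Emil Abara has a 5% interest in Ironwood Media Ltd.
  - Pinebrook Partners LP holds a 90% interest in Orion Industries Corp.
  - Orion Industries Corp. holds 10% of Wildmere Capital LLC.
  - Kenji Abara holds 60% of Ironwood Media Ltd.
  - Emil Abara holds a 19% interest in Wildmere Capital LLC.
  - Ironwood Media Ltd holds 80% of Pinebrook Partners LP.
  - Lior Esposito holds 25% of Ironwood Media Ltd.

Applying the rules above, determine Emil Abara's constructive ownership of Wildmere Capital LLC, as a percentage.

23.68%

By parent–child attribution (R3), Emil Abara is treated as also owning Kenji Abara's interest in Ironwood Media Ltd, giving 5% + 60% = 65%.
Chain via Ironwood Media Ltd → Pinebrook Partners LP → Orion Industries Corp. (R2): 65% × 80% × 90% × 10% = 4.68% of Wildmere Capital LLC.
Direct interest in Wildmere Capital LLC: 19%.
Aggregating (R1): 4.68% + 19% = 23.68%.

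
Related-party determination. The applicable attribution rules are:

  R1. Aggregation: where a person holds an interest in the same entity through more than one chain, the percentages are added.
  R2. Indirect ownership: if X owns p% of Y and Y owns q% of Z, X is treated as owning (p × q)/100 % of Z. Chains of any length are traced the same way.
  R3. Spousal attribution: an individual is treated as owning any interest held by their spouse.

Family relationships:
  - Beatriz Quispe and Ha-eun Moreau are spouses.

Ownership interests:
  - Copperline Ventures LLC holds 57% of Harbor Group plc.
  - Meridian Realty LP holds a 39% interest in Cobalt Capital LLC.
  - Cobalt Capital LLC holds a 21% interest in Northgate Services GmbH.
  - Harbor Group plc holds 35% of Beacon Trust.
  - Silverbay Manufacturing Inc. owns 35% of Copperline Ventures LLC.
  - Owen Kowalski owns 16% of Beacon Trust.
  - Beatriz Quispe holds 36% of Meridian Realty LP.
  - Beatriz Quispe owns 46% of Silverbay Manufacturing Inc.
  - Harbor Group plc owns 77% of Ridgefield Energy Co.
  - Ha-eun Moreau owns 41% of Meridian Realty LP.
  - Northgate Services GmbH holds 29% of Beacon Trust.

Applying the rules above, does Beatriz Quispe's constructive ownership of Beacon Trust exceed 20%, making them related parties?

By spousal attribution (R3), Beatriz Quispe is treated as also owning Ha-eun Moreau's interest in Meridian Realty LP, giving 36% + 41% = 77%.
Chain via Meridian Realty LP → Cobalt Capital LLC → Northgate Services GmbH (R2): 77% × 39% × 21% × 29% = 1.828827% of Beacon Trust.
Chain via Silverbay Manufacturing Inc. → Copperline Ventures LLC → Harbor Group plc (R2): 46% × 35% × 57% × 35% = 3.21195% of Beacon Trust.
Aggregating (R1): 1.828827% + 3.21195% = 5.040777%.
5.040777% does not exceed the 20% threshold, so Beatriz is not a related party to Beacon Trust.

No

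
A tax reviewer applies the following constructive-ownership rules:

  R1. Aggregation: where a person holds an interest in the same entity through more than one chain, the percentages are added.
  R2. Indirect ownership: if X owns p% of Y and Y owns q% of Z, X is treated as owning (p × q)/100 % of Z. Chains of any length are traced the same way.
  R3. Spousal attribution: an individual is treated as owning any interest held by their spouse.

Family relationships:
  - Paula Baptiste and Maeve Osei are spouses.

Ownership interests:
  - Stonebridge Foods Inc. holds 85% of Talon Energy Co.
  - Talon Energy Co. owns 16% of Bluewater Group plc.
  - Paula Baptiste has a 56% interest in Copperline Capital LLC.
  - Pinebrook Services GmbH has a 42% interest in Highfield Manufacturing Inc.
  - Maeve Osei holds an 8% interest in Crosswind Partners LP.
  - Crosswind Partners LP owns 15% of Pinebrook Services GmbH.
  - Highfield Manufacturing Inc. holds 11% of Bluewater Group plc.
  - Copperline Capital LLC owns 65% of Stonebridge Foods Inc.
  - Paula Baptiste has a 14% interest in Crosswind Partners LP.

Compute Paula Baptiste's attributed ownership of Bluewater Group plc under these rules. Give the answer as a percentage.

By spousal attribution (R3), Paula Baptiste is treated as also owning Maeve Osei's interest in Crosswind Partners LP, giving 14% + 8% = 22%.
Chain via Crosswind Partners LP → Pinebrook Services GmbH → Highfield Manufacturing Inc. (R2): 22% × 15% × 42% × 11% = 0.15246% of Bluewater Group plc.
Chain via Copperline Capital LLC → Stonebridge Foods Inc. → Talon Energy Co. (R2): 56% × 65% × 85% × 16% = 4.9504% of Bluewater Group plc.
Aggregating (R1): 0.15246% + 4.9504% = 5.10286%.

5.10286%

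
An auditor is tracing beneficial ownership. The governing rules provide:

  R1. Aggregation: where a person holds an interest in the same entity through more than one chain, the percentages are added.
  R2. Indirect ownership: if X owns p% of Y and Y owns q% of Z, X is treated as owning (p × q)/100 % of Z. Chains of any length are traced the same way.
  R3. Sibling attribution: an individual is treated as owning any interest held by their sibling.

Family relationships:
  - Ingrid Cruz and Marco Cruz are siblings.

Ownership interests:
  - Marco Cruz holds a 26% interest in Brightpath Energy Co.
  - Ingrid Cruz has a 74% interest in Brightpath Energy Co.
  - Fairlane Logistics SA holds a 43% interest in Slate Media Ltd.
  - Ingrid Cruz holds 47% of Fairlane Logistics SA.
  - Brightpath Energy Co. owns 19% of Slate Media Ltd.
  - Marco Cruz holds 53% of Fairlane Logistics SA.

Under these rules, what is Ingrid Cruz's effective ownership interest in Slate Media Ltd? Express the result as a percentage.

By sibling attribution (R3), Ingrid Cruz is treated as also owning Marco Cruz's interest in Brightpath Energy Co, giving 74% + 26% = 100%.
By sibling attribution (R3), Ingrid Cruz is treated as also owning Marco Cruz's interest in Fairlane Logistics SA, giving 47% + 53% = 100%.
Chain via Brightpath Energy Co. (R2): 100% × 19% = 19% of Slate Media Ltd.
Chain via Fairlane Logistics SA (R2): 100% × 43% = 43% of Slate Media Ltd.
Aggregating (R1): 19% + 43% = 62%.

62%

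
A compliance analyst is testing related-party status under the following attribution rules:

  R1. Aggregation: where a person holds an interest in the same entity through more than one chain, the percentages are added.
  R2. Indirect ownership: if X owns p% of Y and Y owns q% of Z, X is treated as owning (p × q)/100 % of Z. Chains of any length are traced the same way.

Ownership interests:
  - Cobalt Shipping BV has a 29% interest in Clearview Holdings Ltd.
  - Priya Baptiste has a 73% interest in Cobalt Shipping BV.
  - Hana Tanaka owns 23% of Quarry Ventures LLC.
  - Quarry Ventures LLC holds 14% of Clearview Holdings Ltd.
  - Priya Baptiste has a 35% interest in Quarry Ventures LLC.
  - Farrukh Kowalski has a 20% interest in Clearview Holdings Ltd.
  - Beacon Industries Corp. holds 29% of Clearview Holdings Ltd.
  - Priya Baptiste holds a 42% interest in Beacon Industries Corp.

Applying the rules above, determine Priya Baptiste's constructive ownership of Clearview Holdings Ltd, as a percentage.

38.25%

Chain via Quarry Ventures LLC (R2): 35% × 14% = 4.9% of Clearview Holdings Ltd.
Chain via Beacon Industries Corp. (R2): 42% × 29% = 12.18% of Clearview Holdings Ltd.
Chain via Cobalt Shipping BV (R2): 73% × 29% = 21.17% of Clearview Holdings Ltd.
Aggregating (R1): 4.9% + 12.18% + 21.17% = 38.25%.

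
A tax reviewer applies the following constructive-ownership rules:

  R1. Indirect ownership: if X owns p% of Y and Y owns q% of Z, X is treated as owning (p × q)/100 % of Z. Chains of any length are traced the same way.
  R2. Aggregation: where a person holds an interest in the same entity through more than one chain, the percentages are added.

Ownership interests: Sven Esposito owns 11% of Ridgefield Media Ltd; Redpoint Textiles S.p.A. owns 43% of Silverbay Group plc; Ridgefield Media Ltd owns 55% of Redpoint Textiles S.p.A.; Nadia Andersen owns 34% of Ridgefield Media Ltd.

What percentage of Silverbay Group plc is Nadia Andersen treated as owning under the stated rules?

8.041%

Chain via Ridgefield Media Ltd → Redpoint Textiles S.p.A. (R1): 34% × 55% × 43% = 8.041% of Silverbay Group plc.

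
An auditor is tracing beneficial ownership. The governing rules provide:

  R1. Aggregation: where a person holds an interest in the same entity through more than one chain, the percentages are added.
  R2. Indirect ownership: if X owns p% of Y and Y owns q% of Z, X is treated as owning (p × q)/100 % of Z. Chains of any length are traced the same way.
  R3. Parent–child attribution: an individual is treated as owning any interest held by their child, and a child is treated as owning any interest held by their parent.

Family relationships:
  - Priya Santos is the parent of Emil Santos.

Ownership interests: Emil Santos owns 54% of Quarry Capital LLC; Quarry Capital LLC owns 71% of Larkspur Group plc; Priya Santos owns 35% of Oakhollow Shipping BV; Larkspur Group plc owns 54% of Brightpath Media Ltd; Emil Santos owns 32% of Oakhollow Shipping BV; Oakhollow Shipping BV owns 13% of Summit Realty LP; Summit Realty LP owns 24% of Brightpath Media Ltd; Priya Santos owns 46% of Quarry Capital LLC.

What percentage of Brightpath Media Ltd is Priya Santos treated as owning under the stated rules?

40.4304%

By parent–child attribution (R3), Priya Santos is treated as also owning Emil Santos's interest in Quarry Capital LLC, giving 46% + 54% = 100%.
By parent–child attribution (R3), Priya Santos is treated as also owning Emil Santos's interest in Oakhollow Shipping BV, giving 35% + 32% = 67%.
Chain via Quarry Capital LLC → Larkspur Group plc (R2): 100% × 71% × 54% = 38.34% of Brightpath Media Ltd.
Chain via Oakhollow Shipping BV → Summit Realty LP (R2): 67% × 13% × 24% = 2.0904% of Brightpath Media Ltd.
Aggregating (R1): 38.34% + 2.0904% = 40.4304%.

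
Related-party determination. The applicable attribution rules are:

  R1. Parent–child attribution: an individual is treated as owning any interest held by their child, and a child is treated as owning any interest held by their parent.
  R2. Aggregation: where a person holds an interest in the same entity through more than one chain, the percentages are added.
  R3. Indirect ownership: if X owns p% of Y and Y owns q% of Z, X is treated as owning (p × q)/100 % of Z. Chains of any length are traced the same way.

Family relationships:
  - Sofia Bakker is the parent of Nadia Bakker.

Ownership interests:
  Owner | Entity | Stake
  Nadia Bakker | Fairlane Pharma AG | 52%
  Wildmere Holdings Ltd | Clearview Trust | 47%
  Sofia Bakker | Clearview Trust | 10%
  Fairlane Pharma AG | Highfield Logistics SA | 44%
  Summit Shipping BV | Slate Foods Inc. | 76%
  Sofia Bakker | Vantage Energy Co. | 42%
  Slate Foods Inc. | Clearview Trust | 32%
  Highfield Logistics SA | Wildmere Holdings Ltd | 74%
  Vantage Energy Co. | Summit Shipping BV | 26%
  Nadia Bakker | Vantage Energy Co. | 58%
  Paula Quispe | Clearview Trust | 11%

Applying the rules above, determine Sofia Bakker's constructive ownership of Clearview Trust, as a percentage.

By parent–child attribution (R1), Sofia Bakker is treated as also owning Nadia Bakker's interest in Vantage Energy Co, giving 42% + 58% = 100%.
By parent–child attribution (R1), Sofia Bakker is treated as owning Nadia Bakker's 52% interest in Fairlane Pharma AG.
Chain via Vantage Energy Co. → Summit Shipping BV → Slate Foods Inc. (R3): 100% × 26% × 76% × 32% = 6.3232% of Clearview Trust.
Direct interest in Clearview Trust: 10%.
Chain via Fairlane Pharma AG → Highfield Logistics SA → Wildmere Holdings Ltd (R3): 52% × 44% × 74% × 47% = 7.957664% of Clearview Trust.
Aggregating (R2): 6.3232% + 10% + 7.957664% = 24.280864%.

24.280864%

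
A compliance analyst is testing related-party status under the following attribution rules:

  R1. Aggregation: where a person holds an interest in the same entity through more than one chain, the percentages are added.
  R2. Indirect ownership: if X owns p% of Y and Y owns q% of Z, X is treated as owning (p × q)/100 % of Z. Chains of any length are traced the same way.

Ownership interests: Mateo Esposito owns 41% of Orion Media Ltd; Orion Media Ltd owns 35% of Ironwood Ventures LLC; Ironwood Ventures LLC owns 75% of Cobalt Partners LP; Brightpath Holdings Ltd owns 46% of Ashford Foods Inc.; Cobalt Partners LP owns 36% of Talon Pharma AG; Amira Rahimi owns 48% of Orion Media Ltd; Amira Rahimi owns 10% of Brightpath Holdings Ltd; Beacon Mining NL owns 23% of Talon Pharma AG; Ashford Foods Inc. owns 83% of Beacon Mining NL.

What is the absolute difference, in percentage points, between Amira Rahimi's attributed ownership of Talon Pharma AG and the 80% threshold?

74.58586

Chain via Brightpath Holdings Ltd → Ashford Foods Inc. → Beacon Mining NL (R2): 10% × 46% × 83% × 23% = 0.87814% of Talon Pharma AG.
Chain via Orion Media Ltd → Ironwood Ventures LLC → Cobalt Partners LP (R2): 48% × 35% × 75% × 36% = 4.536% of Talon Pharma AG.
Aggregating (R1): 0.87814% + 4.536% = 5.41414%.
5.41414% falls short of the 80% threshold by 74.58586 percentage points.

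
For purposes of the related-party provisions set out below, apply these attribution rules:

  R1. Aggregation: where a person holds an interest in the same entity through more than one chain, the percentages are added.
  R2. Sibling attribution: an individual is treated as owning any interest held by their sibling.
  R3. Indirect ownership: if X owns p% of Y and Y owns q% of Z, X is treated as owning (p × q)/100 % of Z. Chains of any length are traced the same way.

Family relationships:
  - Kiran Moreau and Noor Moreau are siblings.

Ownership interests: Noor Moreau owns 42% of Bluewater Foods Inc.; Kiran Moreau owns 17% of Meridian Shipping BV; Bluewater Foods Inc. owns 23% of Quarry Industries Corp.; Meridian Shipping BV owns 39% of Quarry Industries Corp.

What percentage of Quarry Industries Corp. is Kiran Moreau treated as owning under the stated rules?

By sibling attribution (R2), Kiran Moreau is treated as owning Noor Moreau's 42% interest in Bluewater Foods Inc.
Chain via Meridian Shipping BV (R3): 17% × 39% = 6.63% of Quarry Industries Corp.
Chain via Bluewater Foods Inc. (R3): 42% × 23% = 9.66% of Quarry Industries Corp.
Aggregating (R1): 6.63% + 9.66% = 16.29%.

16.29%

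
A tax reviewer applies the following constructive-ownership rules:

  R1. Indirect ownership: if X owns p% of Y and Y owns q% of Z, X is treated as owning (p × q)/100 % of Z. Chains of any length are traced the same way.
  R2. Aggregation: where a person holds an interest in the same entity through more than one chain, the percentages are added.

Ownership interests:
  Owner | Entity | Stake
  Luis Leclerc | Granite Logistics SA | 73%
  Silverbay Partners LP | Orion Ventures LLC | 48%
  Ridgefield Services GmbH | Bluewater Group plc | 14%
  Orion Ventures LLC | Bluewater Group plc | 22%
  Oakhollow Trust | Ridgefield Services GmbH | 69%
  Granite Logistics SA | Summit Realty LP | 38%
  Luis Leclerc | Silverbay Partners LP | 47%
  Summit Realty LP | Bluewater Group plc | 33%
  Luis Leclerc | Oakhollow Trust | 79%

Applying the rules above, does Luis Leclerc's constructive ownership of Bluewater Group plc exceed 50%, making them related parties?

Chain via Granite Logistics SA → Summit Realty LP (R1): 73% × 38% × 33% = 9.1542% of Bluewater Group plc.
Chain via Silverbay Partners LP → Orion Ventures LLC (R1): 47% × 48% × 22% = 4.9632% of Bluewater Group plc.
Chain via Oakhollow Trust → Ridgefield Services GmbH (R1): 79% × 69% × 14% = 7.6314% of Bluewater Group plc.
Aggregating (R2): 9.1542% + 4.9632% + 7.6314% = 21.7488%.
21.7488% does not exceed the 50% threshold, so Luis is not a related party to Bluewater Group plc.

No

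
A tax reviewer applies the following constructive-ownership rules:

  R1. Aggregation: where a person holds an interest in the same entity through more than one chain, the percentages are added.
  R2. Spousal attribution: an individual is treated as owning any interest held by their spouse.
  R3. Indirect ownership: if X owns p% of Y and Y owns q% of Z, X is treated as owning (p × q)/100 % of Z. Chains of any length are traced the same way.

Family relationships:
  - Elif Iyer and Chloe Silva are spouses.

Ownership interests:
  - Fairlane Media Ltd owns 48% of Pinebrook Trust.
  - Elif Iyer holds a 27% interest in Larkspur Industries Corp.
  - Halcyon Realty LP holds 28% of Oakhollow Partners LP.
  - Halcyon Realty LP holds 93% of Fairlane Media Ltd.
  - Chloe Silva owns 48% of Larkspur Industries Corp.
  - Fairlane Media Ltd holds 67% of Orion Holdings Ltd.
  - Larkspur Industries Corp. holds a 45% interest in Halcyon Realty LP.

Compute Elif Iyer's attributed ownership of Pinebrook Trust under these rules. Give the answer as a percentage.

15.066%

By spousal attribution (R2), Elif Iyer is treated as also owning Chloe Silva's interest in Larkspur Industries Corp, giving 27% + 48% = 75%.
Chain via Larkspur Industries Corp. → Halcyon Realty LP → Fairlane Media Ltd (R3): 75% × 45% × 93% × 48% = 15.066% of Pinebrook Trust.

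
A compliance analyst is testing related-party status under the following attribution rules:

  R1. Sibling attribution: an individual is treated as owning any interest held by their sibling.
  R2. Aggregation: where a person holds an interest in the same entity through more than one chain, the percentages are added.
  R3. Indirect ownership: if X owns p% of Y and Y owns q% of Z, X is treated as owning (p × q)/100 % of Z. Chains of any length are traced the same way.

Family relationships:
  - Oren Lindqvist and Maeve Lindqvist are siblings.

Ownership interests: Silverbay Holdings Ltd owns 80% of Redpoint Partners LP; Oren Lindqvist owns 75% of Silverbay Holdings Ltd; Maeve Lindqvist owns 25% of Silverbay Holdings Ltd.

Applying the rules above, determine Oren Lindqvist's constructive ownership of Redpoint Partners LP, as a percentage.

80%

By sibling attribution (R1), Oren Lindqvist is treated as also owning Maeve Lindqvist's interest in Silverbay Holdings Ltd, giving 75% + 25% = 100%.
Chain via Silverbay Holdings Ltd (R3): 100% × 80% = 80% of Redpoint Partners LP.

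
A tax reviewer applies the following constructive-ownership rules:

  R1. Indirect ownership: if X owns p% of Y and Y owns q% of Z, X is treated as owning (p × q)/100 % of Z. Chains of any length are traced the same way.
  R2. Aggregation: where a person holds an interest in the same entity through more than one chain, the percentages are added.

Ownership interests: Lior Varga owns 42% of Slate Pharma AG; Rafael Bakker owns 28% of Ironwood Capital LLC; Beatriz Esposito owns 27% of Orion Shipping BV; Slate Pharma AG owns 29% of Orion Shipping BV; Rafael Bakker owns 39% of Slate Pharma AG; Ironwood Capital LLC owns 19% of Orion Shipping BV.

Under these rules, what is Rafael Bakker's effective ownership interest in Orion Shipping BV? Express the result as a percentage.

Chain via Slate Pharma AG (R1): 39% × 29% = 11.31% of Orion Shipping BV.
Chain via Ironwood Capital LLC (R1): 28% × 19% = 5.32% of Orion Shipping BV.
Aggregating (R2): 11.31% + 5.32% = 16.63%.

16.63%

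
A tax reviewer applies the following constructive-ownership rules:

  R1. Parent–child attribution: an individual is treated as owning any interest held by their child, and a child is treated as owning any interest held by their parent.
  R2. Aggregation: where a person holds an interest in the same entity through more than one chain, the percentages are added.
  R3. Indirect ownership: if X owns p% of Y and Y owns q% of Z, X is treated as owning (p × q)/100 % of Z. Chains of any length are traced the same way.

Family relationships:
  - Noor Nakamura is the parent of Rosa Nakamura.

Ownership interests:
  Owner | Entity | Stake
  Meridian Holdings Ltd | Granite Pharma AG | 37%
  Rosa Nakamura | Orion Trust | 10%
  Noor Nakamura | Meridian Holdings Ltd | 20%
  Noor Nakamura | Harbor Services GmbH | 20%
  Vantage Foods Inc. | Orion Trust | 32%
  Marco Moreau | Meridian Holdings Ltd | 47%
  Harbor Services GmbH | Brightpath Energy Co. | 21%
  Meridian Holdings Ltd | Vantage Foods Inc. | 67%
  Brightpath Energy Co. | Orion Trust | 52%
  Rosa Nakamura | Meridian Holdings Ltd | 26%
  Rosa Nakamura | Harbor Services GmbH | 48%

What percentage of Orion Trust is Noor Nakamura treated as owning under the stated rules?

27.288%

By parent–child attribution (R1), Noor Nakamura is treated as also owning Rosa Nakamura's interest in Meridian Holdings Ltd, giving 20% + 26% = 46%.
By parent–child attribution (R1), Noor Nakamura is treated as also owning Rosa Nakamura's interest in Harbor Services GmbH, giving 20% + 48% = 68%.
By parent–child attribution (R1), Noor Nakamura is treated as owning Rosa Nakamura's 10% interest in Orion Trust.
Chain via Meridian Holdings Ltd → Vantage Foods Inc. (R3): 46% × 67% × 32% = 9.8624% of Orion Trust.
Chain via Harbor Services GmbH → Brightpath Energy Co. (R3): 68% × 21% × 52% = 7.4256% of Orion Trust.
Direct interest in Orion Trust: 10%.
Aggregating (R2): 9.8624% + 7.4256% + 10% = 27.288%.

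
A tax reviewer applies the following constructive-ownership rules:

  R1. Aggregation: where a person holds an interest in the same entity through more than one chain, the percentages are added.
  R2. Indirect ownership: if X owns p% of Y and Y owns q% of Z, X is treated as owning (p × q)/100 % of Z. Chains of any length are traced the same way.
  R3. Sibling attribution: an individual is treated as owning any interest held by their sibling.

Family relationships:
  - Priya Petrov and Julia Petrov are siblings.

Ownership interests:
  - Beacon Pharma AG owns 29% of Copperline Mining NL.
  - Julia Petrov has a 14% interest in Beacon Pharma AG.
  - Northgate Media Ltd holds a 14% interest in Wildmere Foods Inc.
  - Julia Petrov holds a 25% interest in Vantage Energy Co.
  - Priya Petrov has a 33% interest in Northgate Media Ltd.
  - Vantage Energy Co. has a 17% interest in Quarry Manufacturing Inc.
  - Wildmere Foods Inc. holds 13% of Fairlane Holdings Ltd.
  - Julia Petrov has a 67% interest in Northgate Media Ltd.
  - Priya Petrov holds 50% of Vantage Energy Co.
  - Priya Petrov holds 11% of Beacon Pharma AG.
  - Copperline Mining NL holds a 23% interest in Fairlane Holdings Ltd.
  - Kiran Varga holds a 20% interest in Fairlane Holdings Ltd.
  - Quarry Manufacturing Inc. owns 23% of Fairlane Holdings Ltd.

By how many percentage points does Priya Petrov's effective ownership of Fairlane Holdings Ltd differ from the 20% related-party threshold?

By sibling attribution (R3), Priya Petrov is treated as also owning Julia Petrov's interest in Vantage Energy Co, giving 50% + 25% = 75%.
By sibling attribution (R3), Priya Petrov is treated as also owning Julia Petrov's interest in Beacon Pharma AG, giving 11% + 14% = 25%.
By sibling attribution (R3), Priya Petrov is treated as also owning Julia Petrov's interest in Northgate Media Ltd, giving 33% + 67% = 100%.
Chain via Vantage Energy Co. → Quarry Manufacturing Inc. (R2): 75% × 17% × 23% = 2.9325% of Fairlane Holdings Ltd.
Chain via Beacon Pharma AG → Copperline Mining NL (R2): 25% × 29% × 23% = 1.6675% of Fairlane Holdings Ltd.
Chain via Northgate Media Ltd → Wildmere Foods Inc. (R2): 100% × 14% × 13% = 1.82% of Fairlane Holdings Ltd.
Aggregating (R1): 2.9325% + 1.6675% + 1.82% = 6.42%.
6.42% falls short of the 20% threshold by 13.58 percentage points.

13.58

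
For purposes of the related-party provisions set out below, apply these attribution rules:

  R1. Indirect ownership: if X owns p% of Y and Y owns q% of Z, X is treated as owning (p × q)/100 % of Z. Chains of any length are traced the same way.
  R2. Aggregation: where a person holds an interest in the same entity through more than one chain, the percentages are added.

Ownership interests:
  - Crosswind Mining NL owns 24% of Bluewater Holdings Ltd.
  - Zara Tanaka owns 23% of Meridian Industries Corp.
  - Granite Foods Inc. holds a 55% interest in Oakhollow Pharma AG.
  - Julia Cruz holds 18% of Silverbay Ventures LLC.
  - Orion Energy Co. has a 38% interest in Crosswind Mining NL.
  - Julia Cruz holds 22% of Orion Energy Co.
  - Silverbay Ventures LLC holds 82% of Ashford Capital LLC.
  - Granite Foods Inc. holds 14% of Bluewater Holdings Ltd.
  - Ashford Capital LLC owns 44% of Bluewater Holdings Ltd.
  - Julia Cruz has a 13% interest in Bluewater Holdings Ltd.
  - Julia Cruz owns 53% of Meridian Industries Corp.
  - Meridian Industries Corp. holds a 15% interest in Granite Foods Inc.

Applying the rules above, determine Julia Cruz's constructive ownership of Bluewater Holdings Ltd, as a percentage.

Chain via Meridian Industries Corp. → Granite Foods Inc. (R1): 53% × 15% × 14% = 1.113% of Bluewater Holdings Ltd.
Chain via Orion Energy Co. → Crosswind Mining NL (R1): 22% × 38% × 24% = 2.0064% of Bluewater Holdings Ltd.
Chain via Silverbay Ventures LLC → Ashford Capital LLC (R1): 18% × 82% × 44% = 6.4944% of Bluewater Holdings Ltd.
Direct interest in Bluewater Holdings Ltd: 13%.
Aggregating (R2): 1.113% + 2.0064% + 6.4944% + 13% = 22.6138%.

22.6138%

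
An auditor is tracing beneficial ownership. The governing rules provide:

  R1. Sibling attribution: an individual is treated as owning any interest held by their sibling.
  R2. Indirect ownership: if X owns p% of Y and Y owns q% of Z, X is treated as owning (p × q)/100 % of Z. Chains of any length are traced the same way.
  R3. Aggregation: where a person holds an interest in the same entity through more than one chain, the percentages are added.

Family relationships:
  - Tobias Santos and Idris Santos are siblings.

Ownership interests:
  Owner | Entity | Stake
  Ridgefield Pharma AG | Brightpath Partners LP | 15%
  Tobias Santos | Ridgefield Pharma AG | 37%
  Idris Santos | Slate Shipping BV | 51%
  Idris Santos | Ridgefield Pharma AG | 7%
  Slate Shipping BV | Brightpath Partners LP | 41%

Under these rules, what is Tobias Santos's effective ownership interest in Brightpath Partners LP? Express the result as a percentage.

By sibling attribution (R1), Tobias Santos is treated as also owning Idris Santos's interest in Ridgefield Pharma AG, giving 37% + 7% = 44%.
By sibling attribution (R1), Tobias Santos is treated as owning Idris Santos's 51% interest in Slate Shipping BV.
Chain via Ridgefield Pharma AG (R2): 44% × 15% = 6.6% of Brightpath Partners LP.
Chain via Slate Shipping BV (R2): 51% × 41% = 20.91% of Brightpath Partners LP.
Aggregating (R3): 6.6% + 20.91% = 27.51%.

27.51%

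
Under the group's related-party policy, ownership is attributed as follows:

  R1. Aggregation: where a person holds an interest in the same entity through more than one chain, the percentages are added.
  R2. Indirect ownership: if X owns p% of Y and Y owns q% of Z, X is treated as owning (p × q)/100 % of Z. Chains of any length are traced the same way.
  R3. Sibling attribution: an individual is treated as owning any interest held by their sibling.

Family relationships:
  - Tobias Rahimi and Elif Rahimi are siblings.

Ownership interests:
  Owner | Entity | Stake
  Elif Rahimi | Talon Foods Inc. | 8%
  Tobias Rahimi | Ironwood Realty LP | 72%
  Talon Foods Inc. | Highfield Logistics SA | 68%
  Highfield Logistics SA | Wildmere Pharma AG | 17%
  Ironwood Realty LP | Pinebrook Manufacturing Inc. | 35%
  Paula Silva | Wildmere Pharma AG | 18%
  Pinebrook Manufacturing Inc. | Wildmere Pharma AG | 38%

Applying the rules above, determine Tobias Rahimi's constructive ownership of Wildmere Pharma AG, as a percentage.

By sibling attribution (R3), Tobias Rahimi is treated as owning Elif Rahimi's 8% interest in Talon Foods Inc.
Chain via Ironwood Realty LP → Pinebrook Manufacturing Inc. (R2): 72% × 35% × 38% = 9.576% of Wildmere Pharma AG.
Chain via Talon Foods Inc. → Highfield Logistics SA (R2): 8% × 68% × 17% = 0.9248% of Wildmere Pharma AG.
Aggregating (R1): 9.576% + 0.9248% = 10.5008%.

10.5008%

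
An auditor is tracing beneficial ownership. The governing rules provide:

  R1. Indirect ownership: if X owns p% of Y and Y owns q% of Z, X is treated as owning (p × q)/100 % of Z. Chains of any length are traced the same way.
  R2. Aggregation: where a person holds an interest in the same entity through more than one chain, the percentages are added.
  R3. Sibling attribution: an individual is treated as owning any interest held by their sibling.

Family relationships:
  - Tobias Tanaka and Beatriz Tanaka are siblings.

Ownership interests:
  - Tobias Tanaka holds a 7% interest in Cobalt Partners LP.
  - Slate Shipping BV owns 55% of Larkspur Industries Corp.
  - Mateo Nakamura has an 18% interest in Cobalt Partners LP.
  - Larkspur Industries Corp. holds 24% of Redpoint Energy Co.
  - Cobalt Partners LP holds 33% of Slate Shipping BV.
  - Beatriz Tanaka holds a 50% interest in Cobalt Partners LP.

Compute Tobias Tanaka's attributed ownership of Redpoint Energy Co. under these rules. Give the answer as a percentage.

By sibling attribution (R3), Tobias Tanaka is treated as also owning Beatriz Tanaka's interest in Cobalt Partners LP, giving 7% + 50% = 57%.
Chain via Cobalt Partners LP → Slate Shipping BV → Larkspur Industries Corp. (R1): 57% × 33% × 55% × 24% = 2.48292% of Redpoint Energy Co.

2.48292%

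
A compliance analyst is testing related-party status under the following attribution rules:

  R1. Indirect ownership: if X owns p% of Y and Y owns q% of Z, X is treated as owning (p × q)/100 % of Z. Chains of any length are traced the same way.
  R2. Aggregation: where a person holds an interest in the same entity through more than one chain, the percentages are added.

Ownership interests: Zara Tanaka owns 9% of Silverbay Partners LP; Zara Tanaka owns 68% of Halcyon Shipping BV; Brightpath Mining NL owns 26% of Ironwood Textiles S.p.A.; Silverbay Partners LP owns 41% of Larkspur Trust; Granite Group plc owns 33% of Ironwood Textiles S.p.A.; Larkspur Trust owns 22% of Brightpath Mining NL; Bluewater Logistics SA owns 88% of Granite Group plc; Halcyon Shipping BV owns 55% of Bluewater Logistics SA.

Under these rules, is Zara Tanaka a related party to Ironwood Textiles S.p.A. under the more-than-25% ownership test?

Chain via Halcyon Shipping BV → Bluewater Logistics SA → Granite Group plc (R1): 68% × 55% × 88% × 33% = 10.86096% of Ironwood Textiles S.p.A.
Chain via Silverbay Partners LP → Larkspur Trust → Brightpath Mining NL (R1): 9% × 41% × 22% × 26% = 0.211068% of Ironwood Textiles S.p.A.
Aggregating (R2): 10.86096% + 0.211068% = 11.072028%.
11.072028% does not exceed the 25% threshold, so Zara is not a related party to Ironwood Textiles S.p.A.

No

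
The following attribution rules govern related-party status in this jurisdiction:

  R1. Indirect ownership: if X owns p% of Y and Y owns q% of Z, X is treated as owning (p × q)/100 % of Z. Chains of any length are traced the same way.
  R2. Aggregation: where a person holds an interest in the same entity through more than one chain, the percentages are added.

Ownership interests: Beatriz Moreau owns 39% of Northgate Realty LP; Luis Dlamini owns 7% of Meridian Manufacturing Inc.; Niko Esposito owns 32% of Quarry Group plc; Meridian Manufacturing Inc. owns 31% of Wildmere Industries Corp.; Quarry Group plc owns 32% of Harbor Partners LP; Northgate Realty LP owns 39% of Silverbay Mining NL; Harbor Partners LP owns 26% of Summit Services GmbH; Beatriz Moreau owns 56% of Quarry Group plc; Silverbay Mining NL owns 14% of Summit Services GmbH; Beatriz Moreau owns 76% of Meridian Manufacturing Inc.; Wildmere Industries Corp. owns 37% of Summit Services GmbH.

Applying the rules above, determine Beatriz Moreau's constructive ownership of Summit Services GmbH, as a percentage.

Chain via Northgate Realty LP → Silverbay Mining NL (R1): 39% × 39% × 14% = 2.1294% of Summit Services GmbH.
Chain via Quarry Group plc → Harbor Partners LP (R1): 56% × 32% × 26% = 4.6592% of Summit Services GmbH.
Chain via Meridian Manufacturing Inc. → Wildmere Industries Corp. (R1): 76% × 31% × 37% = 8.7172% of Summit Services GmbH.
Aggregating (R2): 2.1294% + 4.6592% + 8.7172% = 15.5058%.

15.5058%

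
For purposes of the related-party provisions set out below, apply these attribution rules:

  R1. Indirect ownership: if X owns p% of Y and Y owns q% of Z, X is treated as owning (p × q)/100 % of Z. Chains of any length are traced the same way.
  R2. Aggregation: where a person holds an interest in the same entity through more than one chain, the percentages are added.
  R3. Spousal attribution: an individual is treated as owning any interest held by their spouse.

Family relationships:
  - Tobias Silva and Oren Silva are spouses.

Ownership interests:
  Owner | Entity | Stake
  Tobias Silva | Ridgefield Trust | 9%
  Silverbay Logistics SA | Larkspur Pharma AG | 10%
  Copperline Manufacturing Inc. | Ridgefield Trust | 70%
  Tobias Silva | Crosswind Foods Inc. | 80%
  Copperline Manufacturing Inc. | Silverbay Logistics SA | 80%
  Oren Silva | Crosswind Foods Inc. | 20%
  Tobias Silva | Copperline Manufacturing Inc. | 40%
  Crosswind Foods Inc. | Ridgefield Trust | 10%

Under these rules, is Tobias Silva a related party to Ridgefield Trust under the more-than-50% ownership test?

By spousal attribution (R3), Tobias Silva is treated as also owning Oren Silva's interest in Crosswind Foods Inc, giving 80% + 20% = 100%.
Chain via Copperline Manufacturing Inc. (R1): 40% × 70% = 28% of Ridgefield Trust.
Chain via Crosswind Foods Inc. (R1): 100% × 10% = 10% of Ridgefield Trust.
Direct interest in Ridgefield Trust: 9%.
Aggregating (R2): 28% + 10% + 9% = 47%.
47% does not exceed the 50% threshold, so Tobias is not a related party to Ridgefield Trust.

No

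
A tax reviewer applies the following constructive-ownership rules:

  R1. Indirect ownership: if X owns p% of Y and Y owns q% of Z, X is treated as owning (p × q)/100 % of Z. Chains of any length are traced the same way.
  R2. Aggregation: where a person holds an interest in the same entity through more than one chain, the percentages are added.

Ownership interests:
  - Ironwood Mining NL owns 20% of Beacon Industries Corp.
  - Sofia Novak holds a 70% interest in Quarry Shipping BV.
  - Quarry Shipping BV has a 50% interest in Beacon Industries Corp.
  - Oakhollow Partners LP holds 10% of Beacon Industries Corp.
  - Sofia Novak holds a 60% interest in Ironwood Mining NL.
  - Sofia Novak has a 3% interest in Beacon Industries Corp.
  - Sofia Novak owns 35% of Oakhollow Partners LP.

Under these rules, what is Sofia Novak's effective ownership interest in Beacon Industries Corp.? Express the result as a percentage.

Chain via Oakhollow Partners LP (R1): 35% × 10% = 3.5% of Beacon Industries Corp.
Chain via Quarry Shipping BV (R1): 70% × 50% = 35% of Beacon Industries Corp.
Chain via Ironwood Mining NL (R1): 60% × 20% = 12% of Beacon Industries Corp.
Direct interest in Beacon Industries Corp: 3%.
Aggregating (R2): 3.5% + 35% + 12% + 3% = 53.5%.

53.5%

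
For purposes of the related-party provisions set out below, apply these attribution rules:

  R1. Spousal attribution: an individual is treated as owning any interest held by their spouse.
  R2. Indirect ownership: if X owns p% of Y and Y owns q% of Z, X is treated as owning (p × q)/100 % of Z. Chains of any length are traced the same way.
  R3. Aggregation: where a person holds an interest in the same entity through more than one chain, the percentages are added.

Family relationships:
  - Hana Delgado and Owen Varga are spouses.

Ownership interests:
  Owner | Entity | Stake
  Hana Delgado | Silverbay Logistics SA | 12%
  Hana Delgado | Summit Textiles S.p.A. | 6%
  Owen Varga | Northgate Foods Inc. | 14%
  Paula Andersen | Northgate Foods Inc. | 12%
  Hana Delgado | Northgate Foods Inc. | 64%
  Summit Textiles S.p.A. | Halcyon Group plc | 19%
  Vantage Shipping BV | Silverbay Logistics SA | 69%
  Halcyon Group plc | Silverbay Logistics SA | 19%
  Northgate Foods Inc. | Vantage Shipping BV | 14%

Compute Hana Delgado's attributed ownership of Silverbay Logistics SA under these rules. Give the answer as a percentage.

By spousal attribution (R1), Hana Delgado is treated as also owning Owen Varga's interest in Northgate Foods Inc, giving 64% + 14% = 78%.
Chain via Summit Textiles S.p.A. → Halcyon Group plc (R2): 6% × 19% × 19% = 0.2166% of Silverbay Logistics SA.
Chain via Northgate Foods Inc. → Vantage Shipping BV (R2): 78% × 14% × 69% = 7.5348% of Silverbay Logistics SA.
Direct interest in Silverbay Logistics SA: 12%.
Aggregating (R3): 0.2166% + 7.5348% + 12% = 19.7514%.

19.7514%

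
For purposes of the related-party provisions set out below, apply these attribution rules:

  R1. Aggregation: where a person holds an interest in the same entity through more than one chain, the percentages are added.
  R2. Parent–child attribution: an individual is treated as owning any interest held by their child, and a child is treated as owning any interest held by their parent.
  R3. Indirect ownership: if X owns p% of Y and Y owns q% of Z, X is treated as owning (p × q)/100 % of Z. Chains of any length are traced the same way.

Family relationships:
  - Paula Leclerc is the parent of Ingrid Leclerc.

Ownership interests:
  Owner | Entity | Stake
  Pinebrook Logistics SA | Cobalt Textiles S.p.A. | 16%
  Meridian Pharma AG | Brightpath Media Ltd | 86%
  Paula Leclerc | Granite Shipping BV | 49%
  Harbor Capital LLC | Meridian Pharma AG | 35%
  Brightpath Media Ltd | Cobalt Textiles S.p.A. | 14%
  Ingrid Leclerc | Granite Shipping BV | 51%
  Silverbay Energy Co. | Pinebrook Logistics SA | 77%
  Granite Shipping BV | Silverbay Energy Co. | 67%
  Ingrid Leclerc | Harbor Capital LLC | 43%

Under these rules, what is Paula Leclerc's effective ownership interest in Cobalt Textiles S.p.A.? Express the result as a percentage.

10.06642%

By parent–child attribution (R2), Paula Leclerc is treated as also owning Ingrid Leclerc's interest in Granite Shipping BV, giving 49% + 51% = 100%.
By parent–child attribution (R2), Paula Leclerc is treated as owning Ingrid Leclerc's 43% interest in Harbor Capital LLC.
Chain via Granite Shipping BV → Silverbay Energy Co. → Pinebrook Logistics SA (R3): 100% × 67% × 77% × 16% = 8.2544% of Cobalt Textiles S.p.A.
Chain via Harbor Capital LLC → Meridian Pharma AG → Brightpath Media Ltd (R3): 43% × 35% × 86% × 14% = 1.81202% of Cobalt Textiles S.p.A.
Aggregating (R1): 8.2544% + 1.81202% = 10.06642%.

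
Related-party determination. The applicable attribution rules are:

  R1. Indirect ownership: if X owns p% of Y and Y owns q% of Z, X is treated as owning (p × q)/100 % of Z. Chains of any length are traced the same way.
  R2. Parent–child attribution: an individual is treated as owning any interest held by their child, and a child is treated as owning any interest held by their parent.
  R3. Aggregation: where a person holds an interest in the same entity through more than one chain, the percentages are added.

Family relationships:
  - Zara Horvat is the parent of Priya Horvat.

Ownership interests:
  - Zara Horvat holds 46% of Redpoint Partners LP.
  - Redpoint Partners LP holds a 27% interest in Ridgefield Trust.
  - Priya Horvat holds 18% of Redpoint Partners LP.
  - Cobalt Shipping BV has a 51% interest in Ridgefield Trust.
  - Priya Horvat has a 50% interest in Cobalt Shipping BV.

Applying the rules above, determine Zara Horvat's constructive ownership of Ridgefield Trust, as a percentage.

By parent–child attribution (R2), Zara Horvat is treated as also owning Priya Horvat's interest in Redpoint Partners LP, giving 46% + 18% = 64%.
By parent–child attribution (R2), Zara Horvat is treated as owning Priya Horvat's 50% interest in Cobalt Shipping BV.
Chain via Redpoint Partners LP (R1): 64% × 27% = 17.28% of Ridgefield Trust.
Chain via Cobalt Shipping BV (R1): 50% × 51% = 25.5% of Ridgefield Trust.
Aggregating (R3): 17.28% + 25.5% = 42.78%.

42.78%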